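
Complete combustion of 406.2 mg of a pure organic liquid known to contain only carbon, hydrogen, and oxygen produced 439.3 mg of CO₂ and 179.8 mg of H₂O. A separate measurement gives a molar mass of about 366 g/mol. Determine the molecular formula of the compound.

C9H18O15

mol C = 0.4393 g CO₂ ÷ 44.009 g/mol = 0.0099820 mol
mol H = 2 × 0.1798 g H₂O ÷ 18.015 g/mol = 0.019961 mol
mass O = 0.4062 − (0.11989 + 0.020121) = 0.26618 g → mol O = 0.26618 ÷ 15.999 = 0.016638 mol
Divide by the smallest (0.0099820 mol): C 1.000, H 2.000, O 1.667
Multiplying each by 3 gives whole numbers: C 3.00, H 6.00, O 5.00
Empirical formula: C3H6O5
Empirical-formula mass = 122.08 g/mol; 366 ÷ 122.08 ≈ 3, so the molecular formula is C9H18O15.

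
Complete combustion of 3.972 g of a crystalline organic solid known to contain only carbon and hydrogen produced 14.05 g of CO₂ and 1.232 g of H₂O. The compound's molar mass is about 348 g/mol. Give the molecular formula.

mol C = 14.05 g CO₂ ÷ 44.009 g/mol = 0.31925 mol
mol H = 2 × 1.232 g H₂O ÷ 18.015 g/mol = 0.13677 mol
Divide by the smallest (0.13677 mol): C 2.334, H 1.000
Multiplying each by 3 gives whole numbers: C 7.00, H 3.00
Empirical formula: C7H3
Empirical-formula mass = 87.10 g/mol; 348 ÷ 87.10 ≈ 4, so the molecular formula is C28H12.

C28H12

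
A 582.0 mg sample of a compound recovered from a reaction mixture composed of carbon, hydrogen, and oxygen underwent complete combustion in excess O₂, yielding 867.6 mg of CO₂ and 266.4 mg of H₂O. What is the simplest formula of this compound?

mol C = 0.8676 g CO₂ ÷ 44.009 g/mol = 0.019714 mol
mol H = 2 × 0.2664 g H₂O ÷ 18.015 g/mol = 0.029575 mol
mass O = 0.5820 − (0.23679 + 0.029812) = 0.31540 g → mol O = 0.31540 ÷ 15.999 = 0.019714 mol
Divide by the smallest (0.019714 mol): C 1.000, H 1.500, O 1.000
Multiplying each by 2 gives whole numbers: C 2.00, H 3.00, O 2.00

C2H3O2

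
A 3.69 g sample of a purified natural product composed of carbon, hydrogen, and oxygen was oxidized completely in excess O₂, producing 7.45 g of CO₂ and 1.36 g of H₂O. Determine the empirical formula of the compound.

mol C = 7.45 g CO₂ ÷ 44.009 g/mol = 0.1693 mol
mol H = 2 × 1.36 g H₂O ÷ 18.015 g/mol = 0.1510 mol
mass O = 3.69 − (2.033 + 0.1522) = 1.505 g → mol O = 1.505 ÷ 15.999 = 0.09404 mol
Divide by the smallest (0.09404 mol): C 1.800, H 1.606, O 1.000
Multiplying each by 5 gives whole numbers: C 9.00, H 8.03, O 5.00

C9H8O5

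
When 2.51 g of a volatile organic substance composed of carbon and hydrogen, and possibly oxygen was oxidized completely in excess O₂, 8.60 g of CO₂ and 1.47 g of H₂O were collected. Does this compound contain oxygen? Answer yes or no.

no

mol C = 8.60 g CO₂ ÷ 44.009 g/mol = 0.1954 mol
mol H = 2 × 1.47 g H₂O ÷ 18.015 g/mol = 0.1632 mol
C and H together account for 2.512 g — essentially the entire 2.51 g sample — so the compound contains no oxygen.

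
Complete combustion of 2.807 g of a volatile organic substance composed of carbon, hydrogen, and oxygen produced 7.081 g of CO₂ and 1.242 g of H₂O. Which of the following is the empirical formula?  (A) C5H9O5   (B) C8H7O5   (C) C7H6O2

(C) C7H6O2

mol C = 7.081 g CO₂ ÷ 44.009 g/mol = 0.16090 mol
mol H = 2 × 1.242 g H₂O ÷ 18.015 g/mol = 0.13789 mol
mass O = 2.807 − (1.9326 + 0.13899) = 0.73546 g → mol O = 0.73546 ÷ 15.999 = 0.045969 mol
Divide by the smallest (0.045969 mol): C 3.500, H 3.000, O 1.000
Multiplying each by 2 gives whole numbers: C 7.00, H 6.00, O 2.00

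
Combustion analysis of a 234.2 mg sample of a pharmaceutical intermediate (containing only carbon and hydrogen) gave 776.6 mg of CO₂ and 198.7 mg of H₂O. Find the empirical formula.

mol C = 0.7766 g CO₂ ÷ 44.009 g/mol = 0.017646 mol
mol H = 2 × 0.1987 g H₂O ÷ 18.015 g/mol = 0.022059 mol
Divide by the smallest (0.017646 mol): C 1.000, H 1.250
Multiplying each by 4 gives whole numbers: C 4.00, H 5.00

C4H5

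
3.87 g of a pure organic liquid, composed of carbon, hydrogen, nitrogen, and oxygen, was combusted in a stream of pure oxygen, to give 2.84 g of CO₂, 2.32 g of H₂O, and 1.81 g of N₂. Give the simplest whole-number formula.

CH4N2O

mol C = 2.84 g CO₂ ÷ 44.009 g/mol = 0.06453 mol
mol H = 2 × 2.32 g H₂O ÷ 18.015 g/mol = 0.2576 mol
mol N = 2 × 1.81 g N₂ ÷ 28.014 g/mol = 0.1292 mol
mass O = 3.87 − (0.7751 + 0.2596 + 1.810) = 1.025 g → mol O = 1.025 ÷ 15.999 = 0.06408 mol
Divide by the smallest (0.06408 mol): C 1.007, H 4.019, N 2.016, O 1.000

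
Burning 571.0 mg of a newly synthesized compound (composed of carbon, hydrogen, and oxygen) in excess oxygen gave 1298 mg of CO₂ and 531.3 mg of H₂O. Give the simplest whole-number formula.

C3H6O

mol C = 1.298 g CO₂ ÷ 44.009 g/mol = 0.029494 mol
mol H = 2 × 0.5313 g H₂O ÷ 18.015 g/mol = 0.058984 mol
mass O = 0.5710 − (0.35425 + 0.059456) = 0.15729 g → mol O = 0.15729 ÷ 15.999 = 0.0098314 mol
Divide by the smallest (0.0098314 mol): C 3.000, H 6.000, O 1.000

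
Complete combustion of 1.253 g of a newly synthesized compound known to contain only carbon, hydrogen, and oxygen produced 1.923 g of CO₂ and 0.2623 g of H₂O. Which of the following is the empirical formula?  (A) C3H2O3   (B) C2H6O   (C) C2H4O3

(A) C3H2O3

mol C = 1.923 g CO₂ ÷ 44.009 g/mol = 0.043696 mol
mol H = 2 × 0.2623 g H₂O ÷ 18.015 g/mol = 0.029120 mol
mass O = 1.253 − (0.52483 + 0.029353) = 0.69882 g → mol O = 0.69882 ÷ 15.999 = 0.043679 mol
Divide by the smallest (0.029120 mol): C 1.501, H 1.000, O 1.500
Multiplying each by 2 gives whole numbers: C 3.00, H 2.00, O 3.00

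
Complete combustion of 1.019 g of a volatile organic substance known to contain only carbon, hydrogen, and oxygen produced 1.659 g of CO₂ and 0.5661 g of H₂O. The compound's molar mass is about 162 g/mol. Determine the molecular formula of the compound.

C6H10O5

mol C = 1.659 g CO₂ ÷ 44.009 g/mol = 0.037697 mol
mol H = 2 × 0.5661 g H₂O ÷ 18.015 g/mol = 0.062848 mol
mass O = 1.019 − (0.45278 + 0.063350) = 0.50287 g → mol O = 0.50287 ÷ 15.999 = 0.031432 mol
Divide by the smallest (0.031432 mol): C 1.199, H 2.000, O 1.000
Multiplying each by 5 gives whole numbers: C 6.00, H 10.00, O 5.00
Empirical formula: C6H10O5
Empirical-formula mass = 162.14 g/mol; 162 ÷ 162.14 ≈ 1, so the molecular formula is C6H10O5.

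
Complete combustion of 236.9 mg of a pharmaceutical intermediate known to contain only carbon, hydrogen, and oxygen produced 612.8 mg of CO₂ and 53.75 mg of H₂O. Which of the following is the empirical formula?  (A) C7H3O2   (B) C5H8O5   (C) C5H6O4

mol C = 0.6128 g CO₂ ÷ 44.009 g/mol = 0.013924 mol
mol H = 2 × 0.05375 g H₂O ÷ 18.015 g/mol = 0.0059672 mol
mass O = 0.2369 − (0.16725 + 0.0060150) = 0.063639 g → mol O = 0.063639 ÷ 15.999 = 0.0039777 mol
Divide by the smallest (0.0039777 mol): C 3.501, H 1.500, O 1.000
Multiplying each by 2 gives whole numbers: C 7.00, H 3.00, O 2.00

(A) C7H3O2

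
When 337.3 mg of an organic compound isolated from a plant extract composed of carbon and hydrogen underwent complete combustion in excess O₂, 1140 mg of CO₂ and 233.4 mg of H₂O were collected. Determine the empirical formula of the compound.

mol C = 1.140 g CO₂ ÷ 44.009 g/mol = 0.025904 mol
mol H = 2 × 0.2334 g H₂O ÷ 18.015 g/mol = 0.025912 mol
Divide by the smallest (0.025904 mol): C 1.000, H 1.000

CH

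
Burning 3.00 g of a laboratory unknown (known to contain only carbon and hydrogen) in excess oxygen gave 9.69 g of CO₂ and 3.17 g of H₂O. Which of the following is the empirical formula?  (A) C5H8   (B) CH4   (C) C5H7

mol C = 9.69 g CO₂ ÷ 44.009 g/mol = 0.2202 mol
mol H = 2 × 3.17 g H₂O ÷ 18.015 g/mol = 0.3519 mol
Divide by the smallest (0.2202 mol): C 1.000, H 1.598
Multiplying each by 5 gives whole numbers: C 5.00, H 7.99

(A) C5H8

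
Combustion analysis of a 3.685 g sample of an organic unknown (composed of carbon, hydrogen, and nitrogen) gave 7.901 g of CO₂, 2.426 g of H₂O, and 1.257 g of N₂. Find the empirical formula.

C2H3N

mol C = 7.901 g CO₂ ÷ 44.009 g/mol = 0.17953 mol
mol H = 2 × 2.426 g H₂O ÷ 18.015 g/mol = 0.26933 mol
mol N = 2 × 1.257 g N₂ ÷ 28.014 g/mol = 0.089741 mol
Divide by the smallest (0.089741 mol): C 2.001, H 3.001, N 1.000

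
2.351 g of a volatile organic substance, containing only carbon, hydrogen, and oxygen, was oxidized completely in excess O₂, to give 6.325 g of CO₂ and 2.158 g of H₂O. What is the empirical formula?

mol C = 6.325 g CO₂ ÷ 44.009 g/mol = 0.14372 mol
mol H = 2 × 2.158 g H₂O ÷ 18.015 g/mol = 0.23958 mol
mass O = 2.351 − (1.7262 + 0.24149) = 0.38328 g → mol O = 0.38328 ÷ 15.999 = 0.023956 mol
Divide by the smallest (0.023956 mol): C 5.999, H 10.001, O 1.000

C6H10O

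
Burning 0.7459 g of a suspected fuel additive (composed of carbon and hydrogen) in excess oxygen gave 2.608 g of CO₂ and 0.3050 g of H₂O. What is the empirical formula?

mol C = 2.608 g CO₂ ÷ 44.009 g/mol = 0.059261 mol
mol H = 2 × 0.3050 g H₂O ÷ 18.015 g/mol = 0.033861 mol
Divide by the smallest (0.033861 mol): C 1.750, H 1.000
Multiplying each by 4 gives whole numbers: C 7.00, H 4.00

C7H4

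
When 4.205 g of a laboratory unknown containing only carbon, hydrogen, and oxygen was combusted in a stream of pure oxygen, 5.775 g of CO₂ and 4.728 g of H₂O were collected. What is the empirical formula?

mol C = 5.775 g CO₂ ÷ 44.009 g/mol = 0.13122 mol
mol H = 2 × 4.728 g H₂O ÷ 18.015 g/mol = 0.52490 mol
mass O = 4.205 − (1.5761 + 0.52910) = 2.0998 g → mol O = 2.0998 ÷ 15.999 = 0.13124 mol
Divide by the smallest (0.13122 mol): C 1.000, H 4.000, O 1.000

CH4O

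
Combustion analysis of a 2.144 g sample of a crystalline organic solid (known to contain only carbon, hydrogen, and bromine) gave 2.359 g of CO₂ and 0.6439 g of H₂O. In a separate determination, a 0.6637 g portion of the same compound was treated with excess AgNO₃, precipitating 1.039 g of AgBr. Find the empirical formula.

mol C = 2.359 g CO₂ ÷ 44.009 g/mol = 0.053603 mol
mol H = 2 × 0.6439 g H₂O ÷ 18.015 g/mol = 0.071485 mol
From the AgBr data: mol Br per gram of compound = (1.039 ÷ 187.772) ÷ 0.6637 = 0.0083371 mol/g, so in the 2.144 g combustion sample mol Br = 0.017875 mol
Divide by the smallest (0.017875 mol): C 2.999, H 3.999, Br 1.000

C3H4Br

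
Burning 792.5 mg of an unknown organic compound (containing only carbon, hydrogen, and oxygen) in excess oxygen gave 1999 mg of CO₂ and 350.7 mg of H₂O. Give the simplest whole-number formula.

mol C = 1.999 g CO₂ ÷ 44.009 g/mol = 0.045423 mol
mol H = 2 × 0.3507 g H₂O ÷ 18.015 g/mol = 0.038934 mol
mass O = 0.7925 − (0.54557 + 0.039246) = 0.20768 g → mol O = 0.20768 ÷ 15.999 = 0.012981 mol
Divide by the smallest (0.012981 mol): C 3.499, H 2.999, O 1.000
Multiplying each by 2 gives whole numbers: C 7.00, H 6.00, O 2.00

C7H6O2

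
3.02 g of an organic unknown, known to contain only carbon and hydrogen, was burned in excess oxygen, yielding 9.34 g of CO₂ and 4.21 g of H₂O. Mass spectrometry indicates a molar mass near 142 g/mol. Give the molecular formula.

C10H22

mol C = 9.34 g CO₂ ÷ 44.009 g/mol = 0.2122 mol
mol H = 2 × 4.21 g H₂O ÷ 18.015 g/mol = 0.4674 mol
Divide by the smallest (0.2122 mol): C 1.000, H 2.202
Multiplying each by 5 gives whole numbers: C 5.00, H 11.01
Empirical formula: C5H11
Empirical-formula mass = 71.14 g/mol; 142 ÷ 71.14 ≈ 2, so the molecular formula is C10H22.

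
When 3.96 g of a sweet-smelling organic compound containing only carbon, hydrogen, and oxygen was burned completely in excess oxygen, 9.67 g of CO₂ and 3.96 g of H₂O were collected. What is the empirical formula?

C4H8O

mol C = 9.67 g CO₂ ÷ 44.009 g/mol = 0.2197 mol
mol H = 2 × 3.96 g H₂O ÷ 18.015 g/mol = 0.4396 mol
mass O = 3.96 − (2.639 + 0.4432) = 0.8777 g → mol O = 0.8777 ÷ 15.999 = 0.05486 mol
Divide by the smallest (0.05486 mol): C 4.005, H 8.014, O 1.000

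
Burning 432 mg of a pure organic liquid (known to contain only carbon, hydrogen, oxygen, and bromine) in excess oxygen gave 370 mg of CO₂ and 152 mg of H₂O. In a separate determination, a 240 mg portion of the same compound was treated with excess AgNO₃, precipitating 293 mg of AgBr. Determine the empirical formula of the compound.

C3H6BrO2

mol C = 0.370 g CO₂ ÷ 44.009 g/mol = 0.008407 mol
mol H = 2 × 0.152 g H₂O ÷ 18.015 g/mol = 0.01687 mol
From the AgBr data: mol Br per gram of compound = (0.293 ÷ 187.772) ÷ 0.240 = 0.006502 mol/g, so in the 0.432 g combustion sample mol Br = 0.002809 mol
mass O = 0.432 − (0.1010 + 0.01701 + 0.2244) = 0.08958 g → mol O = 0.08958 ÷ 15.999 = 0.005599 mol
Divide by the smallest (0.002809 mol): C 2.993, H 6.008, Br 1.000, O 1.993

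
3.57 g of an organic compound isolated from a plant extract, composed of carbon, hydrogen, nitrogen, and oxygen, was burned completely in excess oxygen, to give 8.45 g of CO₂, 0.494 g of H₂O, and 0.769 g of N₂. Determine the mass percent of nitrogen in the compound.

21.5%

mol C = 8.45 g CO₂ ÷ 44.009 g/mol = 0.1920 mol
mol H = 2 × 0.494 g H₂O ÷ 18.015 g/mol = 0.05484 mol
mol N = 2 × 0.769 g N₂ ÷ 28.014 g/mol = 0.05490 mol
mass O = 3.57 − (2.306 + 0.05528 + 0.7690) = 0.4395 g → mol O = 0.4395 ÷ 15.999 = 0.02747 mol
mass % N = 0.7690 g ÷ 3.57 g × 100%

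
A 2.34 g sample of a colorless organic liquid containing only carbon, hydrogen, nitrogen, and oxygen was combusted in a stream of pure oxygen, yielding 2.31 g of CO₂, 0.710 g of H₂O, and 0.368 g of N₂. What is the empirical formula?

C2H3NO3

mol C = 2.31 g CO₂ ÷ 44.009 g/mol = 0.05249 mol
mol H = 2 × 0.710 g H₂O ÷ 18.015 g/mol = 0.07882 mol
mol N = 2 × 0.368 g N₂ ÷ 28.014 g/mol = 0.02627 mol
mass O = 2.34 − (0.6304 + 0.07945 + 0.3680) = 1.262 g → mol O = 1.262 ÷ 15.999 = 0.07889 mol
Divide by the smallest (0.02627 mol): C 1.998, H 3.000, N 1.000, O 3.003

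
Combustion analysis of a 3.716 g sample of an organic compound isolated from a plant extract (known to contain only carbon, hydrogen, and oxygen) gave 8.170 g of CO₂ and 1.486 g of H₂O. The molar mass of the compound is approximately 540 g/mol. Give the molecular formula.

mol C = 8.170 g CO₂ ÷ 44.009 g/mol = 0.18564 mol
mol H = 2 × 1.486 g H₂O ÷ 18.015 g/mol = 0.16497 mol
mass O = 3.716 − (2.2298 + 0.16629) = 1.3199 g → mol O = 1.3199 ÷ 15.999 = 0.082501 mol
Divide by the smallest (0.082501 mol): C 2.250, H 2.000, O 1.000
Multiplying each by 4 gives whole numbers: C 9.00, H 8.00, O 4.00
Empirical formula: C9H8O4
Empirical-formula mass = 180.16 g/mol; 540 ÷ 180.16 ≈ 3, so the molecular formula is C27H24O12.

C27H24O12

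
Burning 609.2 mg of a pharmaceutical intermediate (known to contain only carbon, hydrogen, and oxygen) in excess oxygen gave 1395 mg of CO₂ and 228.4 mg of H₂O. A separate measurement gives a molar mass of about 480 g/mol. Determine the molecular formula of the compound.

mol C = 1.395 g CO₂ ÷ 44.009 g/mol = 0.031698 mol
mol H = 2 × 0.2284 g H₂O ÷ 18.015 g/mol = 0.025357 mol
mass O = 0.6092 − (0.38073 + 0.025560) = 0.20292 g → mol O = 0.20292 ÷ 15.999 = 0.012683 mol
Divide by the smallest (0.012683 mol): C 2.499, H 1.999, O 1.000
Multiplying each by 2 gives whole numbers: C 5.00, H 4.00, O 2.00
Empirical formula: C5H4O2
Empirical-formula mass = 96.08 g/mol; 480 ÷ 96.08 ≈ 5, so the molecular formula is C25H20O10.

C25H20O10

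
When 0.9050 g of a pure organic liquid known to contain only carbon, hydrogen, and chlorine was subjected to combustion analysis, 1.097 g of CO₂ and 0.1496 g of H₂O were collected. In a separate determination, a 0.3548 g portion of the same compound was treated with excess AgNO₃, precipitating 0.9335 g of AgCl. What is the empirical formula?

C3H2Cl2

mol C = 1.097 g CO₂ ÷ 44.009 g/mol = 0.024927 mol
mol H = 2 × 0.1496 g H₂O ÷ 18.015 g/mol = 0.016608 mol
From the AgCl data: mol Cl per gram of compound = (0.9335 ÷ 143.318) ÷ 0.3548 = 0.018358 mol/g, so in the 0.9050 g combustion sample mol Cl = 0.016614 mol
Divide by the smallest (0.016608 mol): C 1.501, H 1.000, Cl 1.000
Multiplying each by 2 gives whole numbers: C 3.00, H 2.00, Cl 2.00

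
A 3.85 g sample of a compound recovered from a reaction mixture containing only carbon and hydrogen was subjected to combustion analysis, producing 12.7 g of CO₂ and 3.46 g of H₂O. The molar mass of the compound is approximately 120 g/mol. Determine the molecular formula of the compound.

C9H12

mol C = 12.7 g CO₂ ÷ 44.009 g/mol = 0.2886 mol
mol H = 2 × 3.46 g H₂O ÷ 18.015 g/mol = 0.3841 mol
Divide by the smallest (0.2886 mol): C 1.000, H 1.331
Multiplying each by 3 gives whole numbers: C 3.00, H 3.99
Empirical formula: C3H4
Empirical-formula mass = 40.06 g/mol; 120 ÷ 40.06 ≈ 3, so the molecular formula is C9H12.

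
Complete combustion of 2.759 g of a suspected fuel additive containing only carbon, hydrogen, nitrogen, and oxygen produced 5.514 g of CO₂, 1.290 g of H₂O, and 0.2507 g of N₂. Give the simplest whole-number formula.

mol C = 5.514 g CO₂ ÷ 44.009 g/mol = 0.12529 mol
mol H = 2 × 1.290 g H₂O ÷ 18.015 g/mol = 0.14321 mol
mol N = 2 × 0.2507 g N₂ ÷ 28.014 g/mol = 0.017898 mol
mass O = 2.759 − (1.5049 + 0.14436 + 0.25070) = 0.85905 g → mol O = 0.85905 ÷ 15.999 = 0.053694 mol
Divide by the smallest (0.017898 mol): C 7.000, H 8.002, N 1.000, O 3.000

C7H8NO3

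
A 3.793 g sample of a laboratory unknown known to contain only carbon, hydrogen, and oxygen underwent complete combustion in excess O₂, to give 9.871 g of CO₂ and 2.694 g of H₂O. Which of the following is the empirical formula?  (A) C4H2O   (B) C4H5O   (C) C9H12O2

mol C = 9.871 g CO₂ ÷ 44.009 g/mol = 0.22430 mol
mol H = 2 × 2.694 g H₂O ÷ 18.015 g/mol = 0.29908 mol
mass O = 3.793 − (2.6940 + 0.30148) = 0.79752 g → mol O = 0.79752 ÷ 15.999 = 0.049848 mol
Divide by the smallest (0.049848 mol): C 4.500, H 6.000, O 1.000
Multiplying each by 2 gives whole numbers: C 9.00, H 12.00, O 2.00

(C) C9H12O2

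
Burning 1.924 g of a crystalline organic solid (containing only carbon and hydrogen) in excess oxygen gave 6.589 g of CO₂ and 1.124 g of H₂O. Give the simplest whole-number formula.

C6H5

mol C = 6.589 g CO₂ ÷ 44.009 g/mol = 0.14972 mol
mol H = 2 × 1.124 g H₂O ÷ 18.015 g/mol = 0.12478 mol
Divide by the smallest (0.12478 mol): C 1.200, H 1.000
Multiplying each by 5 gives whole numbers: C 6.00, H 5.00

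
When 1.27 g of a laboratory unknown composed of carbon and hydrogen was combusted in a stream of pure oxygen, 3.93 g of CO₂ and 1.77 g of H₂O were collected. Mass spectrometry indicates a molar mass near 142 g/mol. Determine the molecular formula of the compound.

mol C = 3.93 g CO₂ ÷ 44.009 g/mol = 0.08930 mol
mol H = 2 × 1.77 g H₂O ÷ 18.015 g/mol = 0.1965 mol
Divide by the smallest (0.08930 mol): C 1.000, H 2.200
Multiplying each by 5 gives whole numbers: C 5.00, H 11.00
Empirical formula: C5H11
Empirical-formula mass = 71.14 g/mol; 142 ÷ 71.14 ≈ 2, so the molecular formula is C10H22.

C10H22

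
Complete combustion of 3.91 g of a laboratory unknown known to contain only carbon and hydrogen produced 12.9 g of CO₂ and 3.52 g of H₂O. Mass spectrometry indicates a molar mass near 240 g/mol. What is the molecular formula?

C18H24

mol C = 12.9 g CO₂ ÷ 44.009 g/mol = 0.2931 mol
mol H = 2 × 3.52 g H₂O ÷ 18.015 g/mol = 0.3908 mol
Divide by the smallest (0.2931 mol): C 1.000, H 1.333
Multiplying each by 3 gives whole numbers: C 3.00, H 4.00
Empirical formula: C3H4
Empirical-formula mass = 40.06 g/mol; 240 ÷ 40.06 ≈ 6, so the molecular formula is C18H24.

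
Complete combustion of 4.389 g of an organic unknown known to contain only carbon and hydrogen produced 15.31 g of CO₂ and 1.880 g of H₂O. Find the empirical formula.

mol C = 15.31 g CO₂ ÷ 44.009 g/mol = 0.34788 mol
mol H = 2 × 1.880 g H₂O ÷ 18.015 g/mol = 0.20871 mol
Divide by the smallest (0.20871 mol): C 1.667, H 1.000
Multiplying each by 3 gives whole numbers: C 5.00, H 3.00

C5H3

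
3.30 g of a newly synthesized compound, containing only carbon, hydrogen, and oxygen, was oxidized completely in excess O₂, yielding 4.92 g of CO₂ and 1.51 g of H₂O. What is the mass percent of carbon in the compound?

mol C = 4.92 g CO₂ ÷ 44.009 g/mol = 0.1118 mol
mol H = 2 × 1.51 g H₂O ÷ 18.015 g/mol = 0.1676 mol
mass O = 3.30 − (1.343 + 0.1690) = 1.788 g → mol O = 1.788 ÷ 15.999 = 0.1118 mol
mass % C = 1.343 g ÷ 3.30 g × 100%

40.7%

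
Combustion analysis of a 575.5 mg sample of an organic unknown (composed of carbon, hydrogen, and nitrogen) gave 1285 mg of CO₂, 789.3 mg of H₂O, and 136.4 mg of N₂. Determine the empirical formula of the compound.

C3H9N

mol C = 1.285 g CO₂ ÷ 44.009 g/mol = 0.029199 mol
mol H = 2 × 0.7893 g H₂O ÷ 18.015 g/mol = 0.087627 mol
mol N = 2 × 0.1364 g N₂ ÷ 28.014 g/mol = 0.0097380 mol
Divide by the smallest (0.0097380 mol): C 2.998, H 8.998, N 1.000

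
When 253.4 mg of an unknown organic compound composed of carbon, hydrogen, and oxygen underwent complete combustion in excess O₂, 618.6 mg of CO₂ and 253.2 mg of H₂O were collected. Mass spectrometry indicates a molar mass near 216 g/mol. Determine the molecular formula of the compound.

C12H24O3

mol C = 0.6186 g CO₂ ÷ 44.009 g/mol = 0.014056 mol
mol H = 2 × 0.2532 g H₂O ÷ 18.015 g/mol = 0.028110 mol
mass O = 0.2534 − (0.16883 + 0.028335) = 0.056236 g → mol O = 0.056236 ÷ 15.999 = 0.0035150 mol
Divide by the smallest (0.0035150 mol): C 3.999, H 7.997, O 1.000
Empirical formula: C4H8O
Empirical-formula mass = 72.11 g/mol; 216 ÷ 72.11 ≈ 3, so the molecular formula is C12H24O3.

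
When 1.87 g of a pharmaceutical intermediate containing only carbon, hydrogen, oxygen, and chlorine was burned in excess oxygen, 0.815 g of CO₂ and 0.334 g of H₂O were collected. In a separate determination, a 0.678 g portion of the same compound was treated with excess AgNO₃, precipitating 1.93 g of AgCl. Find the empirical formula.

mol C = 0.815 g CO₂ ÷ 44.009 g/mol = 0.01852 mol
mol H = 2 × 0.334 g H₂O ÷ 18.015 g/mol = 0.03708 mol
From the AgCl data: mol Cl per gram of compound = (1.93 ÷ 143.318) ÷ 0.678 = 0.01986 mol/g, so in the 1.87 g combustion sample mol Cl = 0.03714 mol
mass O = 1.87 − (0.2224 + 0.03738 + 1.317) = 0.2935 g → mol O = 0.2935 ÷ 15.999 = 0.01834 mol
Divide by the smallest (0.01834 mol): C 1.009, H 2.021, Cl 2.025, O 1.000

CH2Cl2O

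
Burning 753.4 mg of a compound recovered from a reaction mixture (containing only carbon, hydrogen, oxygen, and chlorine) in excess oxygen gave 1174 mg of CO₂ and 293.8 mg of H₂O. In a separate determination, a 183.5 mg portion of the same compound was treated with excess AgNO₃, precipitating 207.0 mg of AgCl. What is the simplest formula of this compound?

C9H11Cl2O4

mol C = 1.174 g CO₂ ÷ 44.009 g/mol = 0.026676 mol
mol H = 2 × 0.2938 g H₂O ÷ 18.015 g/mol = 0.032617 mol
From the AgCl data: mol Cl per gram of compound = (0.2070 ÷ 143.318) ÷ 0.1835 = 0.0078711 mol/g, so in the 0.7534 g combustion sample mol Cl = 0.0059301 mol
mass O = 0.7534 − (0.32041 + 0.032878 + 0.21022) = 0.18989 g → mol O = 0.18989 ÷ 15.999 = 0.011869 mol
Divide by the smallest (0.0059301 mol): C 4.498, H 5.500, Cl 1.000, O 2.001
Multiplying each by 2 gives whole numbers: C 9.00, H 11.00, Cl 2.00, O 4.00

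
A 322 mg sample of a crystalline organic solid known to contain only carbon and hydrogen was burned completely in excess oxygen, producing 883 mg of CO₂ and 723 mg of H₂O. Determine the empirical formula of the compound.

mol C = 0.883 g CO₂ ÷ 44.009 g/mol = 0.02006 mol
mol H = 2 × 0.723 g H₂O ÷ 18.015 g/mol = 0.08027 mol
Divide by the smallest (0.02006 mol): C 1.000, H 4.001

CH4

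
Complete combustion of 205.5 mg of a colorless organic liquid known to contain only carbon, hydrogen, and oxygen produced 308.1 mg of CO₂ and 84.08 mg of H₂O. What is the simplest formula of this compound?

C3H4O3

mol C = 0.3081 g CO₂ ÷ 44.009 g/mol = 0.0070008 mol
mol H = 2 × 0.08408 g H₂O ÷ 18.015 g/mol = 0.0093344 mol
mass O = 0.2055 − (0.084087 + 0.0094091) = 0.11200 g → mol O = 0.11200 ÷ 15.999 = 0.0070007 mol
Divide by the smallest (0.0070007 mol): C 1.000, H 1.333, O 1.000
Multiplying each by 3 gives whole numbers: C 3.00, H 4.00, O 3.00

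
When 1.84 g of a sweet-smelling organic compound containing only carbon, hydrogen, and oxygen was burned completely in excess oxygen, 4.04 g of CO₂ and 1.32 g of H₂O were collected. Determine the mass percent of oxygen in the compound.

mol C = 4.04 g CO₂ ÷ 44.009 g/mol = 0.09180 mol
mol H = 2 × 1.32 g H₂O ÷ 18.015 g/mol = 0.1465 mol
mass O = 1.84 − (1.103 + 0.1477) = 0.5897 g → mol O = 0.5897 ÷ 15.999 = 0.03686 mol
mass % O = 0.5897 g ÷ 1.84 g × 100%

32.0%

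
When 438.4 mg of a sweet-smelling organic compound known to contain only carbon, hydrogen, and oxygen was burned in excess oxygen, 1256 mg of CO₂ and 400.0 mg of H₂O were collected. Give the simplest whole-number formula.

mol C = 1.256 g CO₂ ÷ 44.009 g/mol = 0.028540 mol
mol H = 2 × 0.4000 g H₂O ÷ 18.015 g/mol = 0.044407 mol
mass O = 0.4384 − (0.34279 + 0.044763) = 0.050848 g → mol O = 0.050848 ÷ 15.999 = 0.0031782 mol
Divide by the smallest (0.0031782 mol): C 8.980, H 13.973, O 1.000

C9H14O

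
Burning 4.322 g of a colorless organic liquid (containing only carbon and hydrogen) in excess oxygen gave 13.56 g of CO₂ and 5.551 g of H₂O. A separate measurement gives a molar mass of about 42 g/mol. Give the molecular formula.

mol C = 13.56 g CO₂ ÷ 44.009 g/mol = 0.30812 mol
mol H = 2 × 5.551 g H₂O ÷ 18.015 g/mol = 0.61626 mol
Divide by the smallest (0.30812 mol): C 1.000, H 2.000
Empirical formula: CH2
Empirical-formula mass = 14.03 g/mol; 42 ÷ 14.03 ≈ 3, so the molecular formula is C3H6.

C3H6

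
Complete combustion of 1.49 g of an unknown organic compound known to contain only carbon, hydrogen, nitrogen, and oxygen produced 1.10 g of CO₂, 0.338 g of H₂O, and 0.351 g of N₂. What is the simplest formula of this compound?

C2H3N2O4

mol C = 1.10 g CO₂ ÷ 44.009 g/mol = 0.02499 mol
mol H = 2 × 0.338 g H₂O ÷ 18.015 g/mol = 0.03752 mol
mol N = 2 × 0.351 g N₂ ÷ 28.014 g/mol = 0.02506 mol
mass O = 1.49 − (0.3002 + 0.03782 + 0.3510) = 0.8010 g → mol O = 0.8010 ÷ 15.999 = 0.05006 mol
Divide by the smallest (0.02499 mol): C 1.000, H 1.501, N 1.003, O 2.003
Multiplying each by 2 gives whole numbers: C 2.00, H 3.00, N 2.01, O 4.01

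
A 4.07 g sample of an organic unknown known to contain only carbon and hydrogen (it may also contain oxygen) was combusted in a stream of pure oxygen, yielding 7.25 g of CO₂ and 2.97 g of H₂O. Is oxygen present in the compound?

yes

mol C = 7.25 g CO₂ ÷ 44.009 g/mol = 0.1647 mol
mol H = 2 × 2.97 g H₂O ÷ 18.015 g/mol = 0.3297 mol
C and H account for only 2.311 g of the 4.07 g sample; the remaining 1.759 g must be oxygen.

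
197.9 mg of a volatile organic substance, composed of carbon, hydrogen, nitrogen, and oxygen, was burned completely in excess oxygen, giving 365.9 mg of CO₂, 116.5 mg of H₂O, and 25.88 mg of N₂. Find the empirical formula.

mol C = 0.3659 g CO₂ ÷ 44.009 g/mol = 0.0083142 mol
mol H = 2 × 0.1165 g H₂O ÷ 18.015 g/mol = 0.012934 mol
mol N = 2 × 0.02588 g N₂ ÷ 28.014 g/mol = 0.0018476 mol
mass O = 0.1979 − (0.099862 + 0.013037 + 0.025880) = 0.059121 g → mol O = 0.059121 ÷ 15.999 = 0.0036953 mol
Divide by the smallest (0.0018476 mol): C 4.500, H 7.000, N 1.000, O 2.000
Multiplying each by 2 gives whole numbers: C 9.00, H 14.00, N 2.00, O 4.00

C9H14N2O4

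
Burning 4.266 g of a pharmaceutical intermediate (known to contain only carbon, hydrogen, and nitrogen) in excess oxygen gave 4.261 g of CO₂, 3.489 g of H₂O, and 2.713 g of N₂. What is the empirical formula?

mol C = 4.261 g CO₂ ÷ 44.009 g/mol = 0.096821 mol
mol H = 2 × 3.489 g H₂O ÷ 18.015 g/mol = 0.38734 mol
mol N = 2 × 2.713 g N₂ ÷ 28.014 g/mol = 0.19369 mol
Divide by the smallest (0.096821 mol): C 1.000, H 4.001, N 2.000

CH4N2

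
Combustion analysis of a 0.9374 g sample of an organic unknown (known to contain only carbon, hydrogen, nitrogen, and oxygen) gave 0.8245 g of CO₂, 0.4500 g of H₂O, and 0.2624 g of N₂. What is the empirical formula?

mol C = 0.8245 g CO₂ ÷ 44.009 g/mol = 0.018735 mol
mol H = 2 × 0.4500 g H₂O ÷ 18.015 g/mol = 0.049958 mol
mol N = 2 × 0.2624 g N₂ ÷ 28.014 g/mol = 0.018733 mol
mass O = 0.9374 − (0.22502 + 0.050358 + 0.26240) = 0.39962 g → mol O = 0.39962 ÷ 15.999 = 0.024978 mol
Divide by the smallest (0.018733 mol): C 1.000, H 2.667, N 1.000, O 1.333
Multiplying each by 3 gives whole numbers: C 3.00, H 8.00, N 3.00, O 4.00

C3H8N3O4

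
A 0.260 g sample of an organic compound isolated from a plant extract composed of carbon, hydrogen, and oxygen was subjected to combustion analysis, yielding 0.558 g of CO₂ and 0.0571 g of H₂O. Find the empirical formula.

C2HO

mol C = 0.558 g CO₂ ÷ 44.009 g/mol = 0.01268 mol
mol H = 2 × 0.0571 g H₂O ÷ 18.015 g/mol = 0.006339 mol
mass O = 0.260 − (0.1523 + 0.006390) = 0.1013 g → mol O = 0.1013 ÷ 15.999 = 0.006333 mol
Divide by the smallest (0.006333 mol): C 2.002, H 1.001, O 1.000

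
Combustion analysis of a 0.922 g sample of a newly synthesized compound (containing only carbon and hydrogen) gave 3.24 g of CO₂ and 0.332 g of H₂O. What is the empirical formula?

C2H

mol C = 3.24 g CO₂ ÷ 44.009 g/mol = 0.07362 mol
mol H = 2 × 0.332 g H₂O ÷ 18.015 g/mol = 0.03686 mol
Divide by the smallest (0.03686 mol): C 1.997, H 1.000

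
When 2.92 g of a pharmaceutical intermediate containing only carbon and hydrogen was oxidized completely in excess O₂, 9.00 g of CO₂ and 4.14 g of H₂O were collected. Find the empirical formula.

C4H9

mol C = 9.00 g CO₂ ÷ 44.009 g/mol = 0.2045 mol
mol H = 2 × 4.14 g H₂O ÷ 18.015 g/mol = 0.4596 mol
Divide by the smallest (0.2045 mol): C 1.000, H 2.247
Multiplying each by 4 gives whole numbers: C 4.00, H 8.99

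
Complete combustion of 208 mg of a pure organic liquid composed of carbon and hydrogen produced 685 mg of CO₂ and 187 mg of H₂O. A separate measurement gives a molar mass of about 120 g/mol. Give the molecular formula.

C9H12

mol C = 0.685 g CO₂ ÷ 44.009 g/mol = 0.01556 mol
mol H = 2 × 0.187 g H₂O ÷ 18.015 g/mol = 0.02076 mol
Divide by the smallest (0.01556 mol): C 1.000, H 1.334
Multiplying each by 3 gives whole numbers: C 3.00, H 4.00
Empirical formula: C3H4
Empirical-formula mass = 40.06 g/mol; 120 ÷ 40.06 ≈ 3, so the molecular formula is C9H12.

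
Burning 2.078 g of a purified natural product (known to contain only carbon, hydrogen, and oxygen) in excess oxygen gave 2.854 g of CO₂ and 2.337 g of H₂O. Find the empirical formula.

CH4O

mol C = 2.854 g CO₂ ÷ 44.009 g/mol = 0.064850 mol
mol H = 2 × 2.337 g H₂O ÷ 18.015 g/mol = 0.25945 mol
mass O = 2.078 − (0.77892 + 0.26153) = 1.0376 g → mol O = 1.0376 ÷ 15.999 = 0.064851 mol
Divide by the smallest (0.064850 mol): C 1.000, H 4.001, O 1.000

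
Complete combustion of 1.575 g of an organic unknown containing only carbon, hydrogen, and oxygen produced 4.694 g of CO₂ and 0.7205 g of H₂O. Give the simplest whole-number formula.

mol C = 4.694 g CO₂ ÷ 44.009 g/mol = 0.10666 mol
mol H = 2 × 0.7205 g H₂O ÷ 18.015 g/mol = 0.079989 mol
mass O = 1.575 − (1.2811 + 0.080629) = 0.21328 g → mol O = 0.21328 ÷ 15.999 = 0.013331 mol
Divide by the smallest (0.013331 mol): C 8.001, H 6.000, O 1.000

C8H6O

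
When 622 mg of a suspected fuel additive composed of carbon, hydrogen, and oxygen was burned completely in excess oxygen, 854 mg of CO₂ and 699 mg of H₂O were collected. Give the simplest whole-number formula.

mol C = 0.854 g CO₂ ÷ 44.009 g/mol = 0.01941 mol
mol H = 2 × 0.699 g H₂O ÷ 18.015 g/mol = 0.07760 mol
mass O = 0.622 − (0.2331 + 0.07822) = 0.3107 g → mol O = 0.3107 ÷ 15.999 = 0.01942 mol
Divide by the smallest (0.01941 mol): C 1.000, H 3.999, O 1.001

CH4O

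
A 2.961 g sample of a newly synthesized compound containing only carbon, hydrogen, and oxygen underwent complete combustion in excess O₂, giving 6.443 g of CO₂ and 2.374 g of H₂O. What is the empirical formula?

C5H9O2

mol C = 6.443 g CO₂ ÷ 44.009 g/mol = 0.14640 mol
mol H = 2 × 2.374 g H₂O ÷ 18.015 g/mol = 0.26356 mol
mass O = 2.961 − (1.7584 + 0.26567) = 0.93690 g → mol O = 0.93690 ÷ 15.999 = 0.058560 mol
Divide by the smallest (0.058560 mol): C 2.500, H 4.501, O 1.000
Multiplying each by 2 gives whole numbers: C 5.00, H 9.00, O 2.00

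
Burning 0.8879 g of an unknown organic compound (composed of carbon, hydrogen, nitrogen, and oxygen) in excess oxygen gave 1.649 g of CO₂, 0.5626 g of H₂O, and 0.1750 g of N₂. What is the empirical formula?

C3H5NO

mol C = 1.649 g CO₂ ÷ 44.009 g/mol = 0.037470 mol
mol H = 2 × 0.5626 g H₂O ÷ 18.015 g/mol = 0.062459 mol
mol N = 2 × 0.1750 g N₂ ÷ 28.014 g/mol = 0.012494 mol
mass O = 0.8879 − (0.45005 + 0.062959 + 0.17500) = 0.19989 g → mol O = 0.19989 ÷ 15.999 = 0.012494 mol
Divide by the smallest (0.012494 mol): C 2.999, H 4.999, N 1.000, O 1.000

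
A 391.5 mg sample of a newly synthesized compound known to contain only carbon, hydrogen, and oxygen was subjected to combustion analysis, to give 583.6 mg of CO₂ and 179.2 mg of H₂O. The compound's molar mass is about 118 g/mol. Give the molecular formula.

mol C = 0.5836 g CO₂ ÷ 44.009 g/mol = 0.013261 mol
mol H = 2 × 0.1792 g H₂O ÷ 18.015 g/mol = 0.019895 mol
mass O = 0.3915 − (0.15928 + 0.020054) = 0.21217 g → mol O = 0.21217 ÷ 15.999 = 0.013261 mol
Divide by the smallest (0.013261 mol): C 1.000, H 1.500, O 1.000
Multiplying each by 2 gives whole numbers: C 2.00, H 3.00, O 2.00
Empirical formula: C2H3O2
Empirical-formula mass = 59.04 g/mol; 118 ÷ 59.04 ≈ 2, so the molecular formula is C4H6O4.

C4H6O4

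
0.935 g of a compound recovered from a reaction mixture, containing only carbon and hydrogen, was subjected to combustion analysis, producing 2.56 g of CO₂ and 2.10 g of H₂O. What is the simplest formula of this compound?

CH4

mol C = 2.56 g CO₂ ÷ 44.009 g/mol = 0.05817 mol
mol H = 2 × 2.10 g H₂O ÷ 18.015 g/mol = 0.2331 mol
Divide by the smallest (0.05817 mol): C 1.000, H 4.008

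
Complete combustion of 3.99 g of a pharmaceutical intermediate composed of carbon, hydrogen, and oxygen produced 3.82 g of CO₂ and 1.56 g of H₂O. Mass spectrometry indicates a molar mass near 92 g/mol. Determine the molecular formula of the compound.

mol C = 3.82 g CO₂ ÷ 44.009 g/mol = 0.08680 mol
mol H = 2 × 1.56 g H₂O ÷ 18.015 g/mol = 0.1732 mol
mass O = 3.99 − (1.043 + 0.1746) = 2.773 g → mol O = 2.773 ÷ 15.999 = 0.1733 mol
Divide by the smallest (0.08680 mol): C 1.000, H 1.995, O 1.997
Empirical formula: CH2O2
Empirical-formula mass = 46.02 g/mol; 92 ÷ 46.02 ≈ 2, so the molecular formula is C2H4O4.

C2H4O4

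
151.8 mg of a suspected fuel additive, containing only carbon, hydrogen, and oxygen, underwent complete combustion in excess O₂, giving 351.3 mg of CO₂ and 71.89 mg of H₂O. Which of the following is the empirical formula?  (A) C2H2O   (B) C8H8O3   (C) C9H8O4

(B) C8H8O3

mol C = 0.3513 g CO₂ ÷ 44.009 g/mol = 0.0079825 mol
mol H = 2 × 0.07189 g H₂O ÷ 18.015 g/mol = 0.0079811 mol
mass O = 0.1518 − (0.095877 + 0.0080450) = 0.047878 g → mol O = 0.047878 ÷ 15.999 = 0.0029925 mol
Divide by the smallest (0.0029925 mol): C 2.667, H 2.667, O 1.000
Multiplying each by 3 gives whole numbers: C 8.00, H 8.00, O 3.00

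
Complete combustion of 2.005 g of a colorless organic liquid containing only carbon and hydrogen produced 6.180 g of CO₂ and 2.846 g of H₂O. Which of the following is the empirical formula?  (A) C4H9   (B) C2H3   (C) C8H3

(A) C4H9

mol C = 6.180 g CO₂ ÷ 44.009 g/mol = 0.14043 mol
mol H = 2 × 2.846 g H₂O ÷ 18.015 g/mol = 0.31596 mol
Divide by the smallest (0.14043 mol): C 1.000, H 2.250
Multiplying each by 4 gives whole numbers: C 4.00, H 9.00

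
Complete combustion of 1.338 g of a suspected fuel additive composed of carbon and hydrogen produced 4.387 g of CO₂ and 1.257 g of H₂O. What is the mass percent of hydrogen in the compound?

10.51%

mol C = 4.387 g CO₂ ÷ 44.009 g/mol = 0.099684 mol
mol H = 2 × 1.257 g H₂O ÷ 18.015 g/mol = 0.13955 mol
mass % H = 0.14067 g ÷ 1.338 g × 100%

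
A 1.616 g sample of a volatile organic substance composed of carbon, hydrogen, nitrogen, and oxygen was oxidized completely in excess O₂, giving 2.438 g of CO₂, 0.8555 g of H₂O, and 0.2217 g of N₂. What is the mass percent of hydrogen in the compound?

mol C = 2.438 g CO₂ ÷ 44.009 g/mol = 0.055398 mol
mol H = 2 × 0.8555 g H₂O ÷ 18.015 g/mol = 0.094976 mol
mol N = 2 × 0.2217 g N₂ ÷ 28.014 g/mol = 0.015828 mol
mass O = 1.616 − (0.66538 + 0.095736 + 0.22170) = 0.63318 g → mol O = 0.63318 ÷ 15.999 = 0.039576 mol
mass % H = 0.095736 g ÷ 1.616 g × 100%

5.92%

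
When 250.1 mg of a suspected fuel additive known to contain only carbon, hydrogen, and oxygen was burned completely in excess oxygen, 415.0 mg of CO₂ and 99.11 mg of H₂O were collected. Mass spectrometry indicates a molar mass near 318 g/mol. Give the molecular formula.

mol C = 0.4150 g CO₂ ÷ 44.009 g/mol = 0.0094299 mol
mol H = 2 × 0.09911 g H₂O ÷ 18.015 g/mol = 0.011003 mol
mass O = 0.2501 − (0.11326 + 0.011091) = 0.12575 g → mol O = 0.12575 ÷ 15.999 = 0.0078596 mol
Divide by the smallest (0.0078596 mol): C 1.200, H 1.400, O 1.000
Multiplying each by 5 gives whole numbers: C 6.00, H 7.00, O 5.00
Empirical formula: C6H7O5
Empirical-formula mass = 159.12 g/mol; 318 ÷ 159.12 ≈ 2, so the molecular formula is C12H14O10.

C12H14O10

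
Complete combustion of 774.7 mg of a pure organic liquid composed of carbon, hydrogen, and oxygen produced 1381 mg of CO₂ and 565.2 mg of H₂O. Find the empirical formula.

mol C = 1.381 g CO₂ ÷ 44.009 g/mol = 0.031380 mol
mol H = 2 × 0.5652 g H₂O ÷ 18.015 g/mol = 0.062748 mol
mass O = 0.7747 − (0.37690 + 0.063250) = 0.33455 g → mol O = 0.33455 ÷ 15.999 = 0.020910 mol
Divide by the smallest (0.020910 mol): C 1.501, H 3.001, O 1.000
Multiplying each by 2 gives whole numbers: C 3.00, H 6.00, O 2.00

C3H6O2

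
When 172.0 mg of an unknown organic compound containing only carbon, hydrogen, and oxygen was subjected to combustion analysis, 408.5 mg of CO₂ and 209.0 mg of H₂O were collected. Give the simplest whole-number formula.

C4H10O

mol C = 0.4085 g CO₂ ÷ 44.009 g/mol = 0.0092822 mol
mol H = 2 × 0.2090 g H₂O ÷ 18.015 g/mol = 0.023203 mol
mass O = 0.1720 − (0.11149 + 0.023389) = 0.037123 g → mol O = 0.037123 ÷ 15.999 = 0.0023203 mol
Divide by the smallest (0.0023203 mol): C 4.000, H 10.000, O 1.000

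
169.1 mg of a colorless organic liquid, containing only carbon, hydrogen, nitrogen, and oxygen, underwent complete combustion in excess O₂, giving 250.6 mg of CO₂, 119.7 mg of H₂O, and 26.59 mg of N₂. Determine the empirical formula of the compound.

mol C = 0.2506 g CO₂ ÷ 44.009 g/mol = 0.0056943 mol
mol H = 2 × 0.1197 g H₂O ÷ 18.015 g/mol = 0.013289 mol
mol N = 2 × 0.02659 g N₂ ÷ 28.014 g/mol = 0.0018983 mol
mass O = 0.1691 − (0.068394 + 0.013395 + 0.026590) = 0.060721 g → mol O = 0.060721 ÷ 15.999 = 0.0037953 mol
Divide by the smallest (0.0018983 mol): C 3.000, H 7.000, N 1.000, O 1.999

C3H7NO2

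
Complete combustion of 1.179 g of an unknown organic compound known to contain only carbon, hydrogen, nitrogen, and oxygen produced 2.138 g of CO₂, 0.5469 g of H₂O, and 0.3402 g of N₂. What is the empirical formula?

C4H5N2O

mol C = 2.138 g CO₂ ÷ 44.009 g/mol = 0.048581 mol
mol H = 2 × 0.5469 g H₂O ÷ 18.015 g/mol = 0.060716 mol
mol N = 2 × 0.3402 g N₂ ÷ 28.014 g/mol = 0.024288 mol
mass O = 1.179 − (0.58351 + 0.061202 + 0.34020) = 0.19409 g → mol O = 0.19409 ÷ 15.999 = 0.012132 mol
Divide by the smallest (0.012132 mol): C 4.005, H 5.005, N 2.002, O 1.000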